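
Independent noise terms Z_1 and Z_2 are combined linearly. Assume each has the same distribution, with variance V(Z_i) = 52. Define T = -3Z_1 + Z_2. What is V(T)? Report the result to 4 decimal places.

520.0000

By independence, V(T) = (-3)²V(Z_1) + (1)²V(Z_2)
= (-3)²·52 + (1)²·52 = 520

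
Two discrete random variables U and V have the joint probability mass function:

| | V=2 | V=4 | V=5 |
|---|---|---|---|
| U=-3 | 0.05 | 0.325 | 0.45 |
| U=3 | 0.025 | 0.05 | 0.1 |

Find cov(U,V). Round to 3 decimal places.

E[U] = -1.95,  E[V] = 4.4
E[UV] = -8.7
cov(U,V) = E[UV] − E[U]E[V] = -8.7 − (-1.95)(4.4) = -0.12

-0.120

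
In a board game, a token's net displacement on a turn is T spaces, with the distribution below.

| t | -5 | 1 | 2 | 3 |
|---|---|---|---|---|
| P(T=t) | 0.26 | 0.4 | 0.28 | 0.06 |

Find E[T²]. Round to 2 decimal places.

8.56

E[T²] = (-5)²(0.26) + (1)²(0.4) + (2)²(0.28) + (3)²(0.06) = 8.56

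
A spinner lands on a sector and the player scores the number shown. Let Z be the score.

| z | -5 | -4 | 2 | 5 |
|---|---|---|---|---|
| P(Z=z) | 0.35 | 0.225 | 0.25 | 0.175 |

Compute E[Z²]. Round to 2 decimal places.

E[Z²] = (-5)²(0.35) + (-4)²(0.225) + (2)²(0.25) + (5)²(0.175) = 17.725

17.73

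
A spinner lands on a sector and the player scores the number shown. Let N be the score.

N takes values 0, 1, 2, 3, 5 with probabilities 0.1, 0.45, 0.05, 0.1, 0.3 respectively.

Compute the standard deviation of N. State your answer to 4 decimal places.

1.8782

E[N] = (0)(0.1) + (1)(0.45) + (2)(0.05) + (3)(0.1) + (5)(0.3) = 2.35
E[N²] = (0)²(0.1) + (1)²(0.45) + (2)²(0.05) + (3)²(0.1) + (5)²(0.3) = 9.05
Var(N) = E[N²] − (E[N])² = 9.05 − (2.35)² = 3.5275
σ(N) = √3.5275 ≈ 1.8782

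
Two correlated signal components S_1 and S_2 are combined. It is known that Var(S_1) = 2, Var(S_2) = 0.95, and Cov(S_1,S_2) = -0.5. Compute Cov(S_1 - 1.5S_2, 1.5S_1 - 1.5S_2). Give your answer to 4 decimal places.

7.0125

Cov(S_1 - 1.5S_2, 1.5S_1 - 1.5S_2) = (1)(1.5)Var(S_1) + (-1.5)(-1.5)Var(S_2) + [(1)(-1.5) + (-1.5)(1.5)]Cov(S_1,S_2)
= 1.5·2 + 2.25·0.95 + -3.75·-0.5 = 7.0125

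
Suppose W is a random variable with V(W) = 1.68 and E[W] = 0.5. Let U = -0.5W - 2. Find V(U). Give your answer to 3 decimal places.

V(-0.5W - 2) = (-0.5)²·V(W) = 0.25·1.68 = 0.42

0.420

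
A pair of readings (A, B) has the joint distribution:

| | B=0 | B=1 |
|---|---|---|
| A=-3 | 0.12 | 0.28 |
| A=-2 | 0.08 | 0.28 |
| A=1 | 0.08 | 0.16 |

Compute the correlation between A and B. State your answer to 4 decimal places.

E[A] = -1.68,  E[B] = 0.72
E[AB] = -1.24
cov(A,B) = E[AB] − E[A]E[B] = -1.24 − (-1.68)(0.72) = -0.0304
Var(A) = 2.4576,  Var(B) = 0.2016
ρ = -0.0304 / √(2.4576·0.2016) ≈ -0.0432

-0.0432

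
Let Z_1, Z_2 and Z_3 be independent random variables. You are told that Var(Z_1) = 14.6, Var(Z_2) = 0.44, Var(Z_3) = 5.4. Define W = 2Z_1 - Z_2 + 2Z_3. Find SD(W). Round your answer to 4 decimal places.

By independence, Var(W) = (2)²Var(Z_1) + (-1)²Var(Z_2) + (2)²Var(Z_3)
= (2)²·14.6 + (-1)²·0.44 + (2)²·5.4 = 80.44
SD(W) = √80.44 ≈ 8.9688

8.9688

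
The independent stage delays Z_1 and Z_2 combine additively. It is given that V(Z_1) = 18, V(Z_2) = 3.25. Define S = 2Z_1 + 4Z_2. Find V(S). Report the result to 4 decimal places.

124.0000

By independence, V(S) = (2)²V(Z_1) + (4)²V(Z_2)
= (2)²·18 + (4)²·3.25 = 124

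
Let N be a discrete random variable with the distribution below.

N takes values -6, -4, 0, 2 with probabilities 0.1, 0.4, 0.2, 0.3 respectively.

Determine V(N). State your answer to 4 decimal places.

8.6400

E[N] = (-6)(0.1) + (-4)(0.4) + (0)(0.2) + (2)(0.3) = -1.6
E[N²] = (-6)²(0.1) + (-4)²(0.4) + (0)²(0.2) + (2)²(0.3) = 11.2
V(N) = E[N²] − (E[N])² = 11.2 − (-1.6)² = 8.64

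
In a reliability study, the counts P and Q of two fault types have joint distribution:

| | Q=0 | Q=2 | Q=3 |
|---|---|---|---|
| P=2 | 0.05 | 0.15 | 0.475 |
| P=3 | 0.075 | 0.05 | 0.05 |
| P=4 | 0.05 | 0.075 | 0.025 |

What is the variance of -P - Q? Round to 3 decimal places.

E[P] = 2.475,  E[Q] = 2.2,  E[PQ] = 5.1
V(P) = 6.675 − (2.475)² = 0.549375;  V(Q) = 6.05 − (2.2)² = 1.21
Cov(P,Q) = 5.1 − (2.475)(2.2) = -0.345
V(-P - Q) = (-1)²·0.549375 + (-1)²·1.21 + 2·(-1)·(-1)·-0.345 = 1.069375

1.069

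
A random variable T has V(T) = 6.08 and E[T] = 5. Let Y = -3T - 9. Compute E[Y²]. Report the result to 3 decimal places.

630.720

E[-3T - 9] = -3·5 − 9 = -24
V(-3T - 9) = (-3)²·6.08 = 54.72
E[Y²] = V(Y) + (E[Y])² = 54.72 + (-24)² = 630.72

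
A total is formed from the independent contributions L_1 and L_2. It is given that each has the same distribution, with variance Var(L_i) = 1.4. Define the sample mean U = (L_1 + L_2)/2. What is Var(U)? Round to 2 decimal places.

0.70

By independence, Var(U) = (0.5)²Var(L_1) + (0.5)²Var(L_2)
= (0.5)²·1.4 + (0.5)²·1.4 = 0.7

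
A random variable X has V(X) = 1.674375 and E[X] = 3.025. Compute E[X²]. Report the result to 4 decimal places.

E[X²] = V(X) + (E[X])² = 1.674375 + (3.025)² = 10.825

10.8250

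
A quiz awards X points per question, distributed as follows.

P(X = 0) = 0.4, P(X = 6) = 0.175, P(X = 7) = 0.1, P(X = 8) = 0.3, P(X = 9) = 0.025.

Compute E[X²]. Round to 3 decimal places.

E[X²] = (0)²(0.4) + (6)²(0.175) + (7)²(0.1) + (8)²(0.3) + (9)²(0.025) = 32.425

32.425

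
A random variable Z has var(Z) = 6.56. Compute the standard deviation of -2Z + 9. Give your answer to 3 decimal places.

5.122

var(-2Z + 9) = (-2)²·6.56 = 26.24
SD(-2Z + 9) = √26.24 ≈ 5.122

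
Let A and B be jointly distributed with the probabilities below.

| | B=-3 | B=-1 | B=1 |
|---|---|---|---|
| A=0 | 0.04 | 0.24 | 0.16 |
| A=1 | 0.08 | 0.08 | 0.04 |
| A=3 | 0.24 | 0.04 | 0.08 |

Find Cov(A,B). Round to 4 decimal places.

E[A] = 1.28,  E[B] = -1.16
E[AB] = -2.32
Cov(A,B) = E[AB] − E[A]E[B] = -2.32 − (1.28)(-1.16) = -0.8352

-0.8352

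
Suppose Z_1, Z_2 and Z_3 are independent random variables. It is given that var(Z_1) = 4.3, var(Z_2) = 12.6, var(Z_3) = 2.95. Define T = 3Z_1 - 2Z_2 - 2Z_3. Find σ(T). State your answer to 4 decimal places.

10.0449

By independence, var(T) = (3)²var(Z_1) + (-2)²var(Z_2) + (-2)²var(Z_3)
= (3)²·4.3 + (-2)²·12.6 + (-2)²·2.95 = 100.9
σ(T) = √100.9 ≈ 10.0449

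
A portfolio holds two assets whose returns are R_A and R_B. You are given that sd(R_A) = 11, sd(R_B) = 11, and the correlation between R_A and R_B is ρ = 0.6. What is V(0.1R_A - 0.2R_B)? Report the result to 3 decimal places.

3.146

V(R_A) = (11)² = 121;  V(R_B) = (11)² = 121
Cov(R_A,R_B) = ρ·sd(R_A)·sd(R_B) = 0.6·11·11 = 72.6
V(0.1R_A - 0.2R_B) = (0.1)²·V(R_A) + (-0.2)²·V(R_B) + 2·(0.1)·(-0.2)·Cov(R_A,R_B)
= 0.01·121 + 0.04·121 + -0.04·72.6 = 3.146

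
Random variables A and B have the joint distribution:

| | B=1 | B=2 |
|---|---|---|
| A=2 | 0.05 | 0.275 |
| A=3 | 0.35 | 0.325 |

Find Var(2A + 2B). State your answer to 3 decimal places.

1.198

E[A] = 2.675,  E[B] = 1.6,  E[AB] = 4.2
Var(A) = 7.375 − (2.675)² = 0.219375;  Var(B) = 2.8 − (1.6)² = 0.24
Cov(A,B) = 4.2 − (2.675)(1.6) = -0.08
Var(2A + 2B) = (2)²·0.219375 + (2)²·0.24 + 2·(2)·(2)·-0.08 = 1.1975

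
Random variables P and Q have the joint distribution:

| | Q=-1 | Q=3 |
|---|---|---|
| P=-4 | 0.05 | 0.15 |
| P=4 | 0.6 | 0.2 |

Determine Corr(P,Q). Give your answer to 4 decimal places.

E[P] = 2.4,  E[Q] = 0.4
E[PQ] = -1.6
cov(P,Q) = E[PQ] − E[P]E[Q] = -1.6 − (2.4)(0.4) = -2.56
var(P) = 10.24,  var(Q) = 3.64
ρ = -2.56 / √(10.24·3.64) ≈ -0.4193

-0.4193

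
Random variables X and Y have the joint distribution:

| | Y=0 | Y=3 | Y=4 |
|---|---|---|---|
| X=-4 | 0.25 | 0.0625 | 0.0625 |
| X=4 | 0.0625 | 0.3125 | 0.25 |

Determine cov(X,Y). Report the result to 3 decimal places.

E[X] = 1,  E[Y] = 2.375
E[XY] = 6
cov(X,Y) = E[XY] − E[X]E[Y] = 6 − (1)(2.375) = 3.625

3.625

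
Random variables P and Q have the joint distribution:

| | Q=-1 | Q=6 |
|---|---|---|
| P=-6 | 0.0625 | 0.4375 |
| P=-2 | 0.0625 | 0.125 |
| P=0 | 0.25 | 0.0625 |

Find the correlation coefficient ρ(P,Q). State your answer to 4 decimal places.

E[P] = -3.375,  E[Q] = 3.375
E[PQ] = -16.75
Cov(P,Q) = E[PQ] − E[P]E[Q] = -16.75 − (-3.375)(3.375) = -5.359375
var(P) = 7.359375,  var(Q) = 11.484375
ρ = -5.359375 / √(7.359375·11.484375) ≈ -0.5830

-0.5830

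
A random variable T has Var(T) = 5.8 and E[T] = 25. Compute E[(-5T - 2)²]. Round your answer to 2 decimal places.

16274.00

E[-5T - 2] = -5·25 − 2 = -127
Var(-5T - 2) = (-5)²·5.8 = 145
E[(-5T - 2)²] = Var((-5T - 2)) + (E[(-5T - 2)])² = 145 + (-127)² = 16274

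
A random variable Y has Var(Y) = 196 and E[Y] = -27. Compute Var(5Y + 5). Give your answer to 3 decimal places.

4900.000

Var(5Y + 5) = (5)²·Var(Y) = 25·196 = 4900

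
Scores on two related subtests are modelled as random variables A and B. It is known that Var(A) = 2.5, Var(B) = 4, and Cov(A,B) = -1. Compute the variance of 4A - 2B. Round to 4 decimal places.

Var(4A - 2B) = (4)²·Var(A) + (-2)²·Var(B) + 2·(4)·(-2)·Cov(A,B)
= 16·2.5 + 4·4 + -16·-1 = 72

72.0000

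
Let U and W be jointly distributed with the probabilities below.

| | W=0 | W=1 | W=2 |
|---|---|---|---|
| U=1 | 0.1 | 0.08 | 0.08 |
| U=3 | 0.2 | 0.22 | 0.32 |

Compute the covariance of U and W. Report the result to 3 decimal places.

0.092

E[U] = 2.48,  E[W] = 1.1
E[UW] = 2.82
Cov(U,W) = E[UW] − E[U]E[W] = 2.82 − (2.48)(1.1) = 0.092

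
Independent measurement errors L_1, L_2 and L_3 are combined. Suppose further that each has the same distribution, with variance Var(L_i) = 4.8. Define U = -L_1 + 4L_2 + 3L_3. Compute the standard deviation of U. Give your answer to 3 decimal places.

By independence, Var(U) = (-1)²Var(L_1) + (4)²Var(L_2) + (3)²Var(L_3)
= (-1)²·4.8 + (4)²·4.8 + (3)²·4.8 = 124.8
SD(U) = √124.8 ≈ 11.171

11.171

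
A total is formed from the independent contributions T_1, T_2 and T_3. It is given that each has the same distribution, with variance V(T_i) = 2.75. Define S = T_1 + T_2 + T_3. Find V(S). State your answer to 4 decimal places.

By independence, V(S) = (1)²V(T_1) + (1)²V(T_2) + (1)²V(T_3)
= (1)²·2.75 + (1)²·2.75 + (1)²·2.75 = 8.25

8.2500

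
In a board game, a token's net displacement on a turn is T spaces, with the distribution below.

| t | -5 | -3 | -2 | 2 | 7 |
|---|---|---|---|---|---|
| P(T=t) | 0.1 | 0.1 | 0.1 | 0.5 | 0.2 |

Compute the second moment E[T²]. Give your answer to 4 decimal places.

E[T²] = (-5)²(0.1) + (-3)²(0.1) + (-2)²(0.1) + (2)²(0.5) + (7)²(0.2) = 15.6

15.6000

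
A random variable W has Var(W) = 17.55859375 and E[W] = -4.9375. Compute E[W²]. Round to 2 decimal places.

41.94

E[W²] = Var(W) + (E[W])² = 17.55859375 + (-4.9375)² = 41.9375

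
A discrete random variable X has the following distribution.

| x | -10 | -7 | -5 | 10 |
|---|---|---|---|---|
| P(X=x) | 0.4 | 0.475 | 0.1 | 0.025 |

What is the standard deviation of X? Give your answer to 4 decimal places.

3.3007

E[X] = (-10)(0.4) + (-7)(0.475) + (-5)(0.1) + (10)(0.025) = -7.575
E[X²] = (-10)²(0.4) + (-7)²(0.475) + (-5)²(0.1) + (10)²(0.025) = 68.275
Var(X) = E[X²] − (E[X])² = 68.275 − (-7.575)² = 10.894375
sd(X) = √10.894375 ≈ 3.3007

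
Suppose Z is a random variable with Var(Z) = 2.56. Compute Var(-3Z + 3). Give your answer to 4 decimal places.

Var(-3Z + 3) = (-3)²·Var(Z) = 9·2.56 = 23.04

23.0400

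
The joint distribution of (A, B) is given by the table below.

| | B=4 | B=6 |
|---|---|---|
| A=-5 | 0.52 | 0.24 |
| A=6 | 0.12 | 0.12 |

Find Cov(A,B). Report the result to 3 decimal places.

0.739

E[A] = -2.36,  E[B] = 4.72
E[AB] = -10.4
Cov(A,B) = E[AB] − E[A]E[B] = -10.4 − (-2.36)(4.72) = 0.7392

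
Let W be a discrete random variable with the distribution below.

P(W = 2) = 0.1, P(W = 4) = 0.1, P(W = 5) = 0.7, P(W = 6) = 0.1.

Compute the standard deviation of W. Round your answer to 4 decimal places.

E[W] = (2)(0.1) + (4)(0.1) + (5)(0.7) + (6)(0.1) = 4.7
E[W²] = (2)²(0.1) + (4)²(0.1) + (5)²(0.7) + (6)²(0.1) = 23.1
V(W) = E[W²] − (E[W])² = 23.1 − (4.7)² = 1.01
sd(W) = √1.01 ≈ 1.0050

1.0050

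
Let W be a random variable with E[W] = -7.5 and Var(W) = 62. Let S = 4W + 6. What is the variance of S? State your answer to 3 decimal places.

992.000

Var(4W + 6) = (4)²·Var(W) = 16·62 = 992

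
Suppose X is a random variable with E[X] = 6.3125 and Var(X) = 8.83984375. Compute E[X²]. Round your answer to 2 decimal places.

48.69

E[X²] = Var(X) + (E[X])² = 8.83984375 + (6.3125)² = 48.6875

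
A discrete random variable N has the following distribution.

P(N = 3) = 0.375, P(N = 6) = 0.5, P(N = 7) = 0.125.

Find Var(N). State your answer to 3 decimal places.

E[N] = (3)(0.375) + (6)(0.5) + (7)(0.125) = 5
E[N²] = (3)²(0.375) + (6)²(0.5) + (7)²(0.125) = 27.5
Var(N) = E[N²] − (E[N])² = 27.5 − (5)² = 2.5

2.500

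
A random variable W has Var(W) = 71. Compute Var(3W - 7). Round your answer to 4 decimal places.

Var(3W - 7) = (3)²·Var(W) = 9·71 = 639

639.0000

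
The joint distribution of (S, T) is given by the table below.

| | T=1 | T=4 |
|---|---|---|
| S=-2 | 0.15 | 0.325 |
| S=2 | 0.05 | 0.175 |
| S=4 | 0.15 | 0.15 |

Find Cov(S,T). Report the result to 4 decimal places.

-0.4650

E[S] = 0.7,  E[T] = 2.95
E[ST] = 1.6
Cov(S,T) = E[ST] − E[S]E[T] = 1.6 − (0.7)(2.95) = -0.465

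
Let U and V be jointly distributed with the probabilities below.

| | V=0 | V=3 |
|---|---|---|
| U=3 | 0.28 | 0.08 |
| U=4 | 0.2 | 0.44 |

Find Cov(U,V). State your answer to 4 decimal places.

E[U] = 3.64,  E[V] = 1.56
E[UV] = 6
Cov(U,V) = E[UV] − E[U]E[V] = 6 − (3.64)(1.56) = 0.3216

0.3216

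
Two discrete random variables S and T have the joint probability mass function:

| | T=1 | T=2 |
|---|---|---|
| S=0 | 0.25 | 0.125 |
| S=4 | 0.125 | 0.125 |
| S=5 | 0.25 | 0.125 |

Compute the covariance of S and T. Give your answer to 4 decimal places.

E[S] = 2.875,  E[T] = 1.375
E[ST] = 4
Cov(S,T) = E[ST] − E[S]E[T] = 4 − (2.875)(1.375) = 0.046875

0.0469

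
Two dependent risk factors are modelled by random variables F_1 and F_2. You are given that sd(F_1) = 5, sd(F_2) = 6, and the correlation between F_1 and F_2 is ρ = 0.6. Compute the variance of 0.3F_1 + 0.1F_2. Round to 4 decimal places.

V(F_1) = (5)² = 25;  V(F_2) = (6)² = 36
Cov(F_1,F_2) = ρ·sd(F_1)·sd(F_2) = 0.6·5·6 = 18
V(0.3F_1 + 0.1F_2) = (0.3)²·V(F_1) + (0.1)²·V(F_2) + 2·(0.3)·(0.1)·Cov(F_1,F_2)
= 0.09·25 + 0.01·36 + 0.06·18 = 3.69

3.6900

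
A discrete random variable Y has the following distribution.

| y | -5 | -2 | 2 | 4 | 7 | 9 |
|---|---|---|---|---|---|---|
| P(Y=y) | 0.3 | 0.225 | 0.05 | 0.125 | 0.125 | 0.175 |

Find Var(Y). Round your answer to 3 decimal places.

E[Y] = (-5)(0.3) + (-2)(0.225) + (2)(0.05) + (4)(0.125) + (7)(0.125) + (9)(0.175) = 1.1
E[Y²] = (-5)²(0.3) + (-2)²(0.225) + (2)²(0.05) + (4)²(0.125) + (7)²(0.125) + (9)²(0.175) = 30.9
Var(Y) = E[Y²] − (E[Y])² = 30.9 − (1.1)² = 29.69

29.690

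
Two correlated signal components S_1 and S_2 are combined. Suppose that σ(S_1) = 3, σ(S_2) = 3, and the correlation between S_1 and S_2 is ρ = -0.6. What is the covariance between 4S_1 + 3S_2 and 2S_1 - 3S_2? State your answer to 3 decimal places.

23.400

Var(S_1) = (3)² = 9;  Var(S_2) = (3)² = 9
Cov(S_1,S_2) = ρ·σ(S_1)·σ(S_2) = -0.6·3·3 = -5.4
Cov(4S_1 + 3S_2, 2S_1 - 3S_2) = (4)(2)Var(S_1) + (3)(-3)Var(S_2) + [(4)(-3) + (3)(2)]Cov(S_1,S_2)
= 8·9 + -9·9 + -6·-5.4 = 23.4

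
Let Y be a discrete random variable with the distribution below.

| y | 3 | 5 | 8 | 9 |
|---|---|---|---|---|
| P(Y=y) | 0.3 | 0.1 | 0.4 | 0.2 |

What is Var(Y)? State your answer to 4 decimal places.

6.0400

E[Y] = (3)(0.3) + (5)(0.1) + (8)(0.4) + (9)(0.2) = 6.4
E[Y²] = (3)²(0.3) + (5)²(0.1) + (8)²(0.4) + (9)²(0.2) = 47
Var(Y) = E[Y²] − (E[Y])² = 47 − (6.4)² = 6.04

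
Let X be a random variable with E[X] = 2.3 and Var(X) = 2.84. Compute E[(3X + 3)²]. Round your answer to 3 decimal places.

E[3X + 3] = 3·2.3 + 3 = 9.9
Var(3X + 3) = (3)²·2.84 = 25.56
E[(3X + 3)²] = Var((3X + 3)) + (E[(3X + 3)])² = 25.56 + (9.9)² = 123.57

123.570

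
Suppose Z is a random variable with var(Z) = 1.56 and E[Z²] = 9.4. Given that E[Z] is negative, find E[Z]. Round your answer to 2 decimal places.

(E[Z])² = E[Z²] − var(Z) = 9.4 − 1.56 = 7.84
E[Z] = −√7.84 = -2.8

-2.80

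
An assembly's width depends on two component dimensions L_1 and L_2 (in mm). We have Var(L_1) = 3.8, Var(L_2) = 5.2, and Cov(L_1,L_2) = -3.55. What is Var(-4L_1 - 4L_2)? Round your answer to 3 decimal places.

30.400

Var(-4L_1 - 4L_2) = (-4)²·Var(L_1) + (-4)²·Var(L_2) + 2·(-4)·(-4)·Cov(L_1,L_2)
= 16·3.8 + 16·5.2 + 32·-3.55 = 30.4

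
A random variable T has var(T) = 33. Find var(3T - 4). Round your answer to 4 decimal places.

297.0000

var(3T - 4) = (3)²·var(T) = 9·33 = 297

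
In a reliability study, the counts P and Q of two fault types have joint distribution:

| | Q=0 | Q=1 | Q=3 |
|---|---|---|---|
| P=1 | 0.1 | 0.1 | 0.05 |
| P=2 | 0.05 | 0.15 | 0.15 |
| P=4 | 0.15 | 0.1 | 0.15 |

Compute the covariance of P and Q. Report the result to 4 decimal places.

E[P] = 2.55,  E[Q] = 1.4
E[PQ] = 3.65
cov(P,Q) = E[PQ] − E[P]E[Q] = 3.65 − (2.55)(1.4) = 0.08

0.0800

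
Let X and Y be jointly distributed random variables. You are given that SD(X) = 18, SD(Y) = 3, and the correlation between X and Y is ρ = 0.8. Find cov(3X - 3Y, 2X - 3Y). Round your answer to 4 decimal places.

1377.0000

var(X) = (18)² = 324;  var(Y) = (3)² = 9
cov(X,Y) = ρ·SD(X)·SD(Y) = 0.8·18·3 = 43.2
cov(3X - 3Y, 2X - 3Y) = (3)(2)var(X) + (-3)(-3)var(Y) + [(3)(-3) + (-3)(2)]cov(X,Y)
= 6·324 + 9·9 + -15·43.2 = 1377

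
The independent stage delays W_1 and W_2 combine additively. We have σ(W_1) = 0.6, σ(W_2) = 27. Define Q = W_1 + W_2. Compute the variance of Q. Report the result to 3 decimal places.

729.360

var(W_1) = 0.36, var(W_2) = 729
By independence, var(Q) = (1)²var(W_1) + (1)²var(W_2)
= (1)²·0.36 + (1)²·729 = 729.36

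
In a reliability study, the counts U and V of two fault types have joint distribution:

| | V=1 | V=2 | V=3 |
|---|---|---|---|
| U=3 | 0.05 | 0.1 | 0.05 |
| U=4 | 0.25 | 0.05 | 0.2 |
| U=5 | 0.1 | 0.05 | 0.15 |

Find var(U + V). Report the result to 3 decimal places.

E[U] = 4.1,  E[V] = 2,  E[UV] = 8.25
var(U) = 17.3 − (4.1)² = 0.49;  var(V) = 4.8 − (2)² = 0.8
cov(U,V) = 8.25 − (4.1)(2) = 0.05
var(U + V) = (1)²·0.49 + (1)²·0.8 + 2·(1)·(1)·0.05 = 1.39

1.390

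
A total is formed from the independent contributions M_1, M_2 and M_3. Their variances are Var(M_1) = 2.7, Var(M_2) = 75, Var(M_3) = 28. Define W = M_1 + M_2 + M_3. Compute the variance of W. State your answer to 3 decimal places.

105.700

By independence, Var(W) = (1)²Var(M_1) + (1)²Var(M_2) + (1)²Var(M_3)
= (1)²·2.7 + (1)²·75 + (1)²·28 = 105.7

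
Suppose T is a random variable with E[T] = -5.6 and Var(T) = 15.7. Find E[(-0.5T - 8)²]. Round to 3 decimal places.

E[-0.5T - 8] = -0.5·-5.6 − 8 = -5.2
Var(-0.5T - 8) = (-0.5)²·15.7 = 3.925
E[(-0.5T - 8)²] = Var((-0.5T - 8)) + (E[(-0.5T - 8)])² = 3.925 + (-5.2)² = 30.965

30.965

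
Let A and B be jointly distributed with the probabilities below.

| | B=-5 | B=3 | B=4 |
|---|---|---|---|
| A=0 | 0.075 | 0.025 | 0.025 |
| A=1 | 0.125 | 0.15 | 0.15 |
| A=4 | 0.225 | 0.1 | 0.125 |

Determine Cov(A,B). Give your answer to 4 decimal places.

-0.6525

E[A] = 2.225,  E[B] = -0.1
E[AB] = -0.875
Cov(A,B) = E[AB] − E[A]E[B] = -0.875 − (2.225)(-0.1) = -0.6525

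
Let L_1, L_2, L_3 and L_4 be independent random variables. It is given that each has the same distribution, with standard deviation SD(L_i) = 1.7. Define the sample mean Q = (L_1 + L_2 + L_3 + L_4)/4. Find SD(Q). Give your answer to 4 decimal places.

0.8500

Var(L_i) = (1.7)² = 2.89
By independence, Var(Q) = (0.25)²Var(L_1) + (0.25)²Var(L_2) + (0.25)²Var(L_3) + (0.25)²Var(L_4)
= (0.25)²·2.89 + (0.25)²·2.89 + (0.25)²·2.89 + (0.25)²·2.89 = 0.7225
SD(Q) = √0.7225 ≈ 0.8500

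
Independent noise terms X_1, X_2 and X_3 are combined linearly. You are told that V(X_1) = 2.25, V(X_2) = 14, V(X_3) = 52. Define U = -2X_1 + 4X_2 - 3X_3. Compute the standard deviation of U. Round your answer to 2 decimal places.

26.48

By independence, V(U) = (-2)²V(X_1) + (4)²V(X_2) + (-3)²V(X_3)
= (-2)²·2.25 + (4)²·14 + (-3)²·52 = 701
SD(U) = √701 ≈ 26.48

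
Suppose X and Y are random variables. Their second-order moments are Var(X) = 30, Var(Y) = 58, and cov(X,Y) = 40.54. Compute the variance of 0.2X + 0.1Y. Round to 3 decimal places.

Var(0.2X + 0.1Y) = (0.2)²·Var(X) + (0.1)²·Var(Y) + 2·(0.2)·(0.1)·cov(X,Y)
= 0.04·30 + 0.01·58 + 0.04·40.54 = 3.4016

3.402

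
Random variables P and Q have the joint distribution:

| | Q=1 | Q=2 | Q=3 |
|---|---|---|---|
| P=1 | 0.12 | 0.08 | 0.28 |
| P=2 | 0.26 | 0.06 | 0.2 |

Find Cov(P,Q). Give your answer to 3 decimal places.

E[P] = 1.52,  E[Q] = 2.1
E[PQ] = 3.08
Cov(P,Q) = E[PQ] − E[P]E[Q] = 3.08 − (1.52)(2.1) = -0.112

-0.112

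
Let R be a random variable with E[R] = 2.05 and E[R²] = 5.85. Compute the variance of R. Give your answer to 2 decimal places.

Var(R) = 5.85 − (2.05)² = 1.6475

1.65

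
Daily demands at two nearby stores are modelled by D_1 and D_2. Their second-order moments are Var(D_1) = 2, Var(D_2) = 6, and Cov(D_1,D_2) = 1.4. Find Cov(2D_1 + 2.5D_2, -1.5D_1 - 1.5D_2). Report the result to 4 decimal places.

Cov(2D_1 + 2.5D_2, -1.5D_1 - 1.5D_2) = (2)(-1.5)Var(D_1) + (2.5)(-1.5)Var(D_2) + [(2)(-1.5) + (2.5)(-1.5)]Cov(D_1,D_2)
= -3·2 + -3.75·6 + -6.75·1.4 = -37.95

-37.9500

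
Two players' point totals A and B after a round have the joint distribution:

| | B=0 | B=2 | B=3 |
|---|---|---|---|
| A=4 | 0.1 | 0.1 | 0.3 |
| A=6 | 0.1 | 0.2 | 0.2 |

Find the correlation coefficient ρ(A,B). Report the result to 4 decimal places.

E[A] = 5,  E[B] = 2.1
E[AB] = 10.4
Cov(A,B) = E[AB] − E[A]E[B] = 10.4 − (5)(2.1) = -0.1
var(A) = 1,  var(B) = 1.29
ρ = -0.1 / √(1·1.29) ≈ -0.0880

-0.0880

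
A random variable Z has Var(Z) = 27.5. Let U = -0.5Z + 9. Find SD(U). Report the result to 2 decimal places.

2.62

Var(-0.5Z + 9) = (-0.5)²·27.5 = 6.875
SD(U) = √6.875 ≈ 2.62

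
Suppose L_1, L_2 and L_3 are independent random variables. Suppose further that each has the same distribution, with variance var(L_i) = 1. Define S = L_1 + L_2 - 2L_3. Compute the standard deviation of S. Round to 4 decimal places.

By independence, var(S) = (1)²var(L_1) + (1)²var(L_2) + (-2)²var(L_3)
= (1)²·1 + (1)²·1 + (-2)²·1 = 6
SD(S) = √6 ≈ 2.4495

2.4495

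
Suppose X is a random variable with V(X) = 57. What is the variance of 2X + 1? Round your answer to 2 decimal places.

228.00

V(2X + 1) = (2)²·V(X) = 4·57 = 228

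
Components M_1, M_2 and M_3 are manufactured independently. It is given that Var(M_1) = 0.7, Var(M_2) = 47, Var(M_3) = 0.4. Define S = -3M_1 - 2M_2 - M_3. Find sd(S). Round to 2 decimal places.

13.95

By independence, Var(S) = (-3)²Var(M_1) + (-2)²Var(M_2) + (-1)²Var(M_3)
= (-3)²·0.7 + (-2)²·47 + (-1)²·0.4 = 194.7
sd(S) = √194.7 ≈ 13.95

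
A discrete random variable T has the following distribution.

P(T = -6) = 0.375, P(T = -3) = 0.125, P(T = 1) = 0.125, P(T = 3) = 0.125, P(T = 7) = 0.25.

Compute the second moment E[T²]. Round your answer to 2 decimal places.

E[T²] = (-6)²(0.375) + (-3)²(0.125) + (1)²(0.125) + (3)²(0.125) + (7)²(0.25) = 28.125

28.13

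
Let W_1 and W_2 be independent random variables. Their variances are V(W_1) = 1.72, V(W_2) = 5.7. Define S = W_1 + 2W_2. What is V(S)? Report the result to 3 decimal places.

24.520

By independence, V(S) = (1)²V(W_1) + (2)²V(W_2)
= (1)²·1.72 + (2)²·5.7 = 24.52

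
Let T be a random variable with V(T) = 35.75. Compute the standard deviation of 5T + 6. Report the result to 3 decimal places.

V(5T + 6) = (5)²·35.75 = 893.75
σ(5T + 6) = √893.75 ≈ 29.896

29.896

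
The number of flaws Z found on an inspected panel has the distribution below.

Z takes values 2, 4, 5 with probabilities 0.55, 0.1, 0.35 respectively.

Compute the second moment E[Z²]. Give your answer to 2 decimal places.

E[Z²] = (2)²(0.55) + (4)²(0.1) + (5)²(0.35) = 12.55

12.55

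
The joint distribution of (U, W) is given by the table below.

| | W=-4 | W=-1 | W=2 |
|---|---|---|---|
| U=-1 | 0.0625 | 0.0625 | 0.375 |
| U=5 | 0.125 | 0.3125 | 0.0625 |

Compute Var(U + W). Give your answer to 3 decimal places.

7.313

E[U] = 2,  E[W] = -0.25,  E[UW] = -3.875
Var(U) = 13 − (2)² = 9;  Var(W) = 5.125 − (-0.25)² = 5.0625
Cov(U,W) = -3.875 − (2)(-0.25) = -3.375
Var(U + W) = (1)²·9 + (1)²·5.0625 + 2·(1)·(1)·-3.375 = 7.3125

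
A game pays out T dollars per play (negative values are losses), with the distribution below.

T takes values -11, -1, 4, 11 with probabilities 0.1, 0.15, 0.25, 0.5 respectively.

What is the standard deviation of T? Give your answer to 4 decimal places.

E[T] = (-11)(0.1) + (-1)(0.15) + (4)(0.25) + (11)(0.5) = 5.25
E[T²] = (-11)²(0.1) + (-1)²(0.15) + (4)²(0.25) + (11)²(0.5) = 76.75
V(T) = E[T²] − (E[T])² = 76.75 − (5.25)² = 49.1875
SD(T) = √49.1875 ≈ 7.0134

7.0134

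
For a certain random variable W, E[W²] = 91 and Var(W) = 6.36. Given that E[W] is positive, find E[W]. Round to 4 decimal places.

9.2000

(E[W])² = E[W²] − Var(W) = 91 − 6.36 = 84.64
E[W] = √84.64 = 9.2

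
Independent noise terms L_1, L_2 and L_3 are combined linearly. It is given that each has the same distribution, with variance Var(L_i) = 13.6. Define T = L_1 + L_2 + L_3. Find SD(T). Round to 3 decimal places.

6.387

By independence, Var(T) = (1)²Var(L_1) + (1)²Var(L_2) + (1)²Var(L_3)
= (1)²·13.6 + (1)²·13.6 + (1)²·13.6 = 40.8
SD(T) = √40.8 ≈ 6.387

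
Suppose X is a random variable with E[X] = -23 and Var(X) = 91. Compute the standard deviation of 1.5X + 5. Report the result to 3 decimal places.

14.309

Var(1.5X + 5) = (1.5)²·91 = 204.75
SD(1.5X + 5) = √204.75 ≈ 14.309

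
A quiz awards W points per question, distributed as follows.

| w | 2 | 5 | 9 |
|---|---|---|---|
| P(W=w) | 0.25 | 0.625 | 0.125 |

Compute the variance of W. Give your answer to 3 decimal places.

E[W] = (2)(0.25) + (5)(0.625) + (9)(0.125) = 4.75
E[W²] = (2)²(0.25) + (5)²(0.625) + (9)²(0.125) = 26.75
Var(W) = E[W²] − (E[W])² = 26.75 − (4.75)² = 4.1875

4.188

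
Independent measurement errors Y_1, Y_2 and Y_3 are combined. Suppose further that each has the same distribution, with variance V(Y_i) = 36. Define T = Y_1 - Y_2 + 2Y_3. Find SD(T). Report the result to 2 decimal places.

By independence, V(T) = (1)²V(Y_1) + (-1)²V(Y_2) + (2)²V(Y_3)
= (1)²·36 + (-1)²·36 + (2)²·36 = 216
SD(T) = √216 ≈ 14.70

14.70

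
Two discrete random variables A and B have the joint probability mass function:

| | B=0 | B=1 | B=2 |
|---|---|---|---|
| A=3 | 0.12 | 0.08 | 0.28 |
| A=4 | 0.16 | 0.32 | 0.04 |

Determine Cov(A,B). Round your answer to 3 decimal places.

E[A] = 3.52,  E[B] = 1.04
E[AB] = 3.52
Cov(A,B) = E[AB] − E[A]E[B] = 3.52 − (3.52)(1.04) = -0.1408

-0.141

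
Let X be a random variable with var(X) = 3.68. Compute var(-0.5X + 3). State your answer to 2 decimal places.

0.92

var(-0.5X + 3) = (-0.5)²·var(X) = 0.25·3.68 = 0.92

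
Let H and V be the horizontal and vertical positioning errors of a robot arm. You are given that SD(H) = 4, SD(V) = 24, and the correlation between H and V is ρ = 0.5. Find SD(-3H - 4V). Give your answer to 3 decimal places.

Var(H) = (4)² = 16;  Var(V) = (24)² = 576
Cov(H,V) = ρ·SD(H)·SD(V) = 0.5·4·24 = 48
Var(-3H - 4V) = (-3)²·Var(H) + (-4)²·Var(V) + 2·(-3)·(-4)·Cov(H,V)
= 9·16 + 16·576 + 24·48 = 10512
SD(-3H - 4V) = √10512 ≈ 102.528

102.528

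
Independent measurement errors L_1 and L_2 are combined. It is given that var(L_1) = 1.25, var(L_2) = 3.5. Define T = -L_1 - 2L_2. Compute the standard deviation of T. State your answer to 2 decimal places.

By independence, var(T) = (-1)²var(L_1) + (-2)²var(L_2)
= (-1)²·1.25 + (-2)²·3.5 = 15.25
SD(T) = √15.25 ≈ 3.91

3.91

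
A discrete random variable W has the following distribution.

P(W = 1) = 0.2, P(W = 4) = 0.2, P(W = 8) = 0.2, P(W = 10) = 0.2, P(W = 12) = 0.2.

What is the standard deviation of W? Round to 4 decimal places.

E[W] = (1)(0.2) + (4)(0.2) + (8)(0.2) + (10)(0.2) + (12)(0.2) = 7
E[W²] = (1)²(0.2) + (4)²(0.2) + (8)²(0.2) + (10)²(0.2) + (12)²(0.2) = 65
Var(W) = E[W²] − (E[W])² = 65 − (7)² = 16
σ(W) = √16 ≈ 4.0000

4.0000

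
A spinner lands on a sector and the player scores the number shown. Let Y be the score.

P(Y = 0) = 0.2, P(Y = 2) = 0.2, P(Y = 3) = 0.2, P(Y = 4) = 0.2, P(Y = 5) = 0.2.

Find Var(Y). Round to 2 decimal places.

2.96

E[Y] = (0)(0.2) + (2)(0.2) + (3)(0.2) + (4)(0.2) + (5)(0.2) = 2.8
E[Y²] = (0)²(0.2) + (2)²(0.2) + (3)²(0.2) + (4)²(0.2) + (5)²(0.2) = 10.8
Var(Y) = E[Y²] − (E[Y])² = 10.8 − (2.8)² = 2.96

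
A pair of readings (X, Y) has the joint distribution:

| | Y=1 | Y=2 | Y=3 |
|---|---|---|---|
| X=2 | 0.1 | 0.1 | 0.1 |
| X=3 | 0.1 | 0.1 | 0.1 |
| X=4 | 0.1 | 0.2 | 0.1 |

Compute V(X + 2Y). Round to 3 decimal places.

E[X] = 3.1,  E[Y] = 2,  E[XY] = 6.2
V(X) = 10.3 − (3.1)² = 0.69;  V(Y) = 4.6 − (2)² = 0.6
cov(X,Y) = 6.2 − (3.1)(2) = 0
V(X + 2Y) = (1)²·0.69 + (2)²·0.6 + 2·(1)·(2)·0 = 3.09

3.090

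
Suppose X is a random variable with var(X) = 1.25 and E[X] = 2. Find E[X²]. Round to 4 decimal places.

5.2500

E[X²] = var(X) + (E[X])² = 1.25 + (2)² = 5.25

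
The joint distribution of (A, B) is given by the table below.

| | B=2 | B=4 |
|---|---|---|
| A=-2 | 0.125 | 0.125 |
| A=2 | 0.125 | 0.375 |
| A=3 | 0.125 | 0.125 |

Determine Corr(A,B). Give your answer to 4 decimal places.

E[A] = 1.25,  E[B] = 3.25
E[AB] = 4.25
Cov(A,B) = E[AB] − E[A]E[B] = 4.25 − (1.25)(3.25) = 0.1875
V(A) = 3.6875,  V(B) = 0.9375
ρ = 0.1875 / √(3.6875·0.9375) ≈ 0.1008

0.1008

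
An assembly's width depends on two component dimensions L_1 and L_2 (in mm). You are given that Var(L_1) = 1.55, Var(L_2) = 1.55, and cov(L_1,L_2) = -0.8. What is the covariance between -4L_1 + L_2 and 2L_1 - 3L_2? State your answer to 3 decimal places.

-28.250

cov(-4L_1 + L_2, 2L_1 - 3L_2) = (-4)(2)Var(L_1) + (1)(-3)Var(L_2) + [(-4)(-3) + (1)(2)]cov(L_1,L_2)
= -8·1.55 + -3·1.55 + 14·-0.8 = -28.25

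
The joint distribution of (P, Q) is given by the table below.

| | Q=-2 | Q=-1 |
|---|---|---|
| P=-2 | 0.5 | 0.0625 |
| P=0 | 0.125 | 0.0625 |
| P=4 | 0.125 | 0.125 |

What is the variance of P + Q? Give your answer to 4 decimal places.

E[P] = -0.125,  E[Q] = -1.75,  E[PQ] = 0.625
Var(P) = 6.25 − (-0.125)² = 6.234375;  Var(Q) = 3.25 − (-1.75)² = 0.1875
cov(P,Q) = 0.625 − (-0.125)(-1.75) = 0.40625
Var(P + Q) = (1)²·6.234375 + (1)²·0.1875 + 2·(1)·(1)·0.40625 = 7.234375

7.2344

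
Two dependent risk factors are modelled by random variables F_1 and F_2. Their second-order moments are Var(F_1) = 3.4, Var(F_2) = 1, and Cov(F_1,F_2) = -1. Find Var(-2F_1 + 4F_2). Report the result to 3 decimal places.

45.600

Var(-2F_1 + 4F_2) = (-2)²·Var(F_1) + (4)²·Var(F_2) + 2·(-2)·(4)·Cov(F_1,F_2)
= 4·3.4 + 16·1 + -16·-1 = 45.6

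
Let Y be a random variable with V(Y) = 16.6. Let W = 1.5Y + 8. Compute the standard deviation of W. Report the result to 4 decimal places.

V(1.5Y + 8) = (1.5)²·16.6 = 37.35
sd(W) = √37.35 ≈ 6.1115

6.1115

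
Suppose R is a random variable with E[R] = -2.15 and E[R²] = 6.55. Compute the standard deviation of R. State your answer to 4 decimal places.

var(R) = 6.55 − (-2.15)² = 1.9275
SD(R) = √1.9275 ≈ 1.3883

1.3883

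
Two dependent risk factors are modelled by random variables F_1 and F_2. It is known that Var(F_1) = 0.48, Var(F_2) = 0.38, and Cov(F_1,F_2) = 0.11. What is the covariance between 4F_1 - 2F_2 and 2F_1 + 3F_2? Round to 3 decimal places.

Cov(4F_1 - 2F_2, 2F_1 + 3F_2) = (4)(2)Var(F_1) + (-2)(3)Var(F_2) + [(4)(3) + (-2)(2)]Cov(F_1,F_2)
= 8·0.48 + -6·0.38 + 8·0.11 = 2.44

2.440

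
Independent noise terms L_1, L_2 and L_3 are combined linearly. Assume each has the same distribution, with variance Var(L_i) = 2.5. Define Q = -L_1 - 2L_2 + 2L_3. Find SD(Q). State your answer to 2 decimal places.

By independence, Var(Q) = (-1)²Var(L_1) + (-2)²Var(L_2) + (2)²Var(L_3)
= (-1)²·2.5 + (-2)²·2.5 + (2)²·2.5 = 22.5
SD(Q) = √22.5 ≈ 4.74

4.74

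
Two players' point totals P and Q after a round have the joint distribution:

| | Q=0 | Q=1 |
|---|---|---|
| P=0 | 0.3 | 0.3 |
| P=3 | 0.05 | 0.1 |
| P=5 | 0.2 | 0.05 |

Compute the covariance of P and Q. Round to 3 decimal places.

-0.215

E[P] = 1.7,  E[Q] = 0.45
E[PQ] = 0.55
Cov(P,Q) = E[PQ] − E[P]E[Q] = 0.55 − (1.7)(0.45) = -0.215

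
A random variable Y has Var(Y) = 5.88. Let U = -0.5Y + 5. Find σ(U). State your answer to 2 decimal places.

Var(-0.5Y + 5) = (-0.5)²·5.88 = 1.47
σ(U) = √1.47 ≈ 1.21

1.21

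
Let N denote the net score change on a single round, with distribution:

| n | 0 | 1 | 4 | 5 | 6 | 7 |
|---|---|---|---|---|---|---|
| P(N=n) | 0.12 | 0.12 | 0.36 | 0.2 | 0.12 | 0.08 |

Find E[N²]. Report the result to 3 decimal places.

E[N²] = (0)²(0.12) + (1)²(0.12) + (4)²(0.36) + (5)²(0.2) + (6)²(0.12) + (7)²(0.08) = 19.12

19.120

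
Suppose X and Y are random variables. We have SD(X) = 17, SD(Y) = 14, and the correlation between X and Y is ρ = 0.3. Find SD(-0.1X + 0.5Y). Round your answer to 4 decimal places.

6.6895

Var(X) = (17)² = 289;  Var(Y) = (14)² = 196
Cov(X,Y) = ρ·SD(X)·SD(Y) = 0.3·17·14 = 71.4
Var(-0.1X + 0.5Y) = (-0.1)²·Var(X) + (0.5)²·Var(Y) + 2·(-0.1)·(0.5)·Cov(X,Y)
= 0.01·289 + 0.25·196 + -0.1·71.4 = 44.75
SD(-0.1X + 0.5Y) = √44.75 ≈ 6.6895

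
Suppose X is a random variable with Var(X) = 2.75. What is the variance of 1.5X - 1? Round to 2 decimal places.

6.19

Var(1.5X - 1) = (1.5)²·Var(X) = 2.25·2.75 = 6.1875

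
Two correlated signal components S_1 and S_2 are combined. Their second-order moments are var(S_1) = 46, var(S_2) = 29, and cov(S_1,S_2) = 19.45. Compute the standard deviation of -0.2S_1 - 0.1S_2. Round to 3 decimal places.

var(-0.2S_1 - 0.1S_2) = (-0.2)²·var(S_1) + (-0.1)²·var(S_2) + 2·(-0.2)·(-0.1)·cov(S_1,S_2)
= 0.04·46 + 0.01·29 + 0.04·19.45 = 2.908
sd(-0.2S_1 - 0.1S_2) = √2.908 ≈ 1.705

1.705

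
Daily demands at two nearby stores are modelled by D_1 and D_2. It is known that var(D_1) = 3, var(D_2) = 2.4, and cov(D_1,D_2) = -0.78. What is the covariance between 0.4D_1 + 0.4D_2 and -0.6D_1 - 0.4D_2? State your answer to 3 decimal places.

-0.792

cov(0.4D_1 + 0.4D_2, -0.6D_1 - 0.4D_2) = (0.4)(-0.6)var(D_1) + (0.4)(-0.4)var(D_2) + [(0.4)(-0.4) + (0.4)(-0.6)]cov(D_1,D_2)
= -0.24·3 + -0.16·2.4 + -0.4·-0.78 = -0.792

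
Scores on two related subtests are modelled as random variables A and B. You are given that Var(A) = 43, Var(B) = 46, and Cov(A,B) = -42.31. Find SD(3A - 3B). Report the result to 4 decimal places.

39.5295

Var(3A - 3B) = (3)²·Var(A) + (-3)²·Var(B) + 2·(3)·(-3)·Cov(A,B)
= 9·43 + 9·46 + -18·-42.31 = 1562.58
SD(3A - 3B) = √1562.58 ≈ 39.5295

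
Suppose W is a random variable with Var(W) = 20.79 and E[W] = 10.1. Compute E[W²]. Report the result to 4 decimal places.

122.8000

E[W²] = Var(W) + (E[W])² = 20.79 + (10.1)² = 122.8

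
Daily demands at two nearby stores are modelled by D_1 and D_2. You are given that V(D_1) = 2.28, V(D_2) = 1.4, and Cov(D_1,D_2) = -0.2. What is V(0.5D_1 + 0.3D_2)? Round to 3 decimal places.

0.636

V(0.5D_1 + 0.3D_2) = (0.5)²·V(D_1) + (0.3)²·V(D_2) + 2·(0.5)·(0.3)·Cov(D_1,D_2)
= 0.25·2.28 + 0.09·1.4 + 0.3·-0.2 = 0.636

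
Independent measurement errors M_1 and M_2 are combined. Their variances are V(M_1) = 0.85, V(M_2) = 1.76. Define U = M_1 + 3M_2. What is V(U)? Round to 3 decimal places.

By independence, V(U) = (1)²V(M_1) + (3)²V(M_2)
= (1)²·0.85 + (3)²·1.76 = 16.69

16.690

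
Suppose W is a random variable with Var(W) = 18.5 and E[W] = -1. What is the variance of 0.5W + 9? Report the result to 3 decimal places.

Var(0.5W + 9) = (0.5)²·Var(W) = 0.25·18.5 = 4.625

4.625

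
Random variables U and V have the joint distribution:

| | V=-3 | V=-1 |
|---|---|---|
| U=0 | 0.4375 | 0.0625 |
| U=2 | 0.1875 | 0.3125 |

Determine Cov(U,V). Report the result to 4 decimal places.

E[U] = 1,  E[V] = -2.25
E[UV] = -1.75
Cov(U,V) = E[UV] − E[U]E[V] = -1.75 − (1)(-2.25) = 0.5

0.5000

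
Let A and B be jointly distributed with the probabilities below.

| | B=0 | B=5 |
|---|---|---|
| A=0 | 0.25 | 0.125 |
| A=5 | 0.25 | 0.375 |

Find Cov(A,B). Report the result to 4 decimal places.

1.5625

E[A] = 3.125,  E[B] = 2.5
E[AB] = 9.375
Cov(A,B) = E[AB] − E[A]E[B] = 9.375 − (3.125)(2.5) = 1.5625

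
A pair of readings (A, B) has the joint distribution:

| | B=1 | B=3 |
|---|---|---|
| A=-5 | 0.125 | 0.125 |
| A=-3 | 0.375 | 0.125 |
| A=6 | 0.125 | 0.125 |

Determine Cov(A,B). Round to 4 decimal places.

E[A] = -1.25,  E[B] = 1.75
E[AB] = -1.75
Cov(A,B) = E[AB] − E[A]E[B] = -1.75 − (-1.25)(1.75) = 0.4375

0.4375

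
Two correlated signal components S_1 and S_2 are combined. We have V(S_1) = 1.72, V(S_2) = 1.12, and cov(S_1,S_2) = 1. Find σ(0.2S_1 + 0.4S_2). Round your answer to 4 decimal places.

V(0.2S_1 + 0.4S_2) = (0.2)²·V(S_1) + (0.4)²·V(S_2) + 2·(0.2)·(0.4)·cov(S_1,S_2)
= 0.04·1.72 + 0.16·1.12 + 0.16·1 = 0.408
σ(0.2S_1 + 0.4S_2) = √0.408 ≈ 0.6387

0.6387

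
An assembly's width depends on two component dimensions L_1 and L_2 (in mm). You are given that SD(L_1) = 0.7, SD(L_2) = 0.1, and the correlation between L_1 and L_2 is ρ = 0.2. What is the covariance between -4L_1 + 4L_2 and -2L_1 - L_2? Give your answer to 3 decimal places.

3.824

var(L_1) = (0.7)² = 0.49;  var(L_2) = (0.1)² = 0.01
Cov(L_1,L_2) = ρ·SD(L_1)·SD(L_2) = 0.2·0.7·0.1 = 0.014
Cov(-4L_1 + 4L_2, -2L_1 - L_2) = (-4)(-2)var(L_1) + (4)(-1)var(L_2) + [(-4)(-1) + (4)(-2)]Cov(L_1,L_2)
= 8·0.49 + -4·0.01 + -4·0.014 = 3.824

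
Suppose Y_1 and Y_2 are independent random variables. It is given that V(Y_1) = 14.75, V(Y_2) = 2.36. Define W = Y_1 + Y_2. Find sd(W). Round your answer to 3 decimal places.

4.136

By independence, V(W) = (1)²V(Y_1) + (1)²V(Y_2)
= (1)²·14.75 + (1)²·2.36 = 17.11
sd(W) = √17.11 ≈ 4.136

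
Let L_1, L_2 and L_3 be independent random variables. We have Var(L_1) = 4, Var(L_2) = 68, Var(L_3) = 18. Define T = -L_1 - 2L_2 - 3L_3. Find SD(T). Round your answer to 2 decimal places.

By independence, Var(T) = (-1)²Var(L_1) + (-2)²Var(L_2) + (-3)²Var(L_3)
= (-1)²·4 + (-2)²·68 + (-3)²·18 = 438
SD(T) = √438 ≈ 20.93

20.93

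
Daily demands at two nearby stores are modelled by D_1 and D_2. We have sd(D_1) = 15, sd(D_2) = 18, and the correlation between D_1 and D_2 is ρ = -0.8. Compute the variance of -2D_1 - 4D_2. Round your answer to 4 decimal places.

2628.0000

V(D_1) = (15)² = 225;  V(D_2) = (18)² = 324
cov(D_1,D_2) = ρ·sd(D_1)·sd(D_2) = -0.8·15·18 = -216
V(-2D_1 - 4D_2) = (-2)²·V(D_1) + (-4)²·V(D_2) + 2·(-2)·(-4)·cov(D_1,D_2)
= 4·225 + 16·324 + 16·-216 = 2628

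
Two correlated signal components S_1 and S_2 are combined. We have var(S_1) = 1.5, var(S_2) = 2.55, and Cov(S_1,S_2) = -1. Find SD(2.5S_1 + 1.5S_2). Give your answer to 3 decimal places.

var(2.5S_1 + 1.5S_2) = (2.5)²·var(S_1) + (1.5)²·var(S_2) + 2·(2.5)·(1.5)·Cov(S_1,S_2)
= 6.25·1.5 + 2.25·2.55 + 7.5·-1 = 7.6125
SD(2.5S_1 + 1.5S_2) = √7.6125 ≈ 2.759

2.759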